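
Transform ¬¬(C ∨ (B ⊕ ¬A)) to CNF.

¬¬(C ∨ (B ⊕ ¬A))
≡ ¬¬(C ∨ ((B ∨ ¬A) ∧ ¬(B ∧ ¬A)))   [expand ⊕]
≡ C ∨ ((B ∨ ¬A) ∧ ¬(B ∧ ¬A))   [double negation]
≡ C ∨ ((B ∨ ¬A) ∧ (¬B ∨ ¬¬A))   [De Morgan]
≡ C ∨ ((B ∨ ¬A) ∧ (¬B ∨ A))   [double negation]
≡ (C ∨ B ∨ ¬A) ∧ (C ∨ ¬B ∨ A)   [distribute ∨ over ∧]

(C ∨ B ∨ ¬A) ∧ (C ∨ ¬B ∨ A)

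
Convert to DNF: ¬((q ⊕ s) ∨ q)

¬q ∧ ¬s

¬((q ⊕ s) ∨ q)
= ¬(q ∧ ¬s ∨ ¬q ∧ s ∨ q)   (expand ⊕)
= ¬(q ∧ ¬s) ∧ ¬(¬q ∧ s) ∧ ¬q   (De Morgan)
= (¬q ∨ ¬¬s) ∧ ¬(¬q ∧ s) ∧ ¬q   (De Morgan)
= (¬q ∨ s) ∧ ¬(¬q ∧ s) ∧ ¬q   (double negation)
= (¬q ∨ s) ∧ (¬¬q ∨ ¬s) ∧ ¬q   (De Morgan)
= (¬q ∨ s) ∧ (q ∨ ¬s) ∧ ¬q   (double negation)
= ¬q ∧ q ∧ ¬q ∨ ¬q ∧ ¬s ∧ ¬q ∨ s ∧ q ∧ ¬q ∨ s ∧ ¬s ∧ ¬q   (distribute ∧ over ∨)
= ¬q ∧ ¬s   (simplify)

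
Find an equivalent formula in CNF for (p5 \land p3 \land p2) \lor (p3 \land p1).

(p5 \lor p1) \land p3 \land (p2 \lor p1)

(p5 \land p3 \land p2) \lor (p3 \land p1)
≡ (p5 \lor p3) \land (p5 \lor p1) \land (p3 \lor p3) \land (p3 \lor p1) \land (p2 \lor p3) \land (p2 \lor p1)   — distribute \lor over \land
≡ (p5 \lor p1) \land p3 \land (p2 \lor p1)   — simplify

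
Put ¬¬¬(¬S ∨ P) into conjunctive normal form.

S ∧ ¬P

¬¬¬(¬S ∨ P)
= ¬(¬S ∨ P)   — double negation
= ¬¬S ∧ ¬P   — De Morgan
= S ∧ ¬P   — double negation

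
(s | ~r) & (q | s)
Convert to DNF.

(s | ~r) & (q | s)
⇔ (s & q) | (s & s) | (~r & q) | (~r & s)   [distribute & over |]
⇔ s | (~r & q)   [simplify]

s | (~r & q)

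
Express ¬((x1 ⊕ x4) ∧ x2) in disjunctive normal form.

(¬x1 ∧ ¬x4) ∨ (x4 ∧ x1) ∨ ¬x2

¬((x1 ⊕ x4) ∧ x2)
≡ ¬(((x1 ∧ ¬x4) ∨ (¬x1 ∧ x4)) ∧ x2)
≡ ¬((x1 ∧ ¬x4) ∨ (¬x1 ∧ x4)) ∨ ¬x2
≡ (¬(x1 ∧ ¬x4) ∧ ¬(¬x1 ∧ x4)) ∨ ¬x2
≡ ((¬x1 ∨ ¬¬x4) ∧ ¬(¬x1 ∧ x4)) ∨ ¬x2
≡ ((¬x1 ∨ x4) ∧ ¬(¬x1 ∧ x4)) ∨ ¬x2
≡ ((¬x1 ∨ x4) ∧ (¬¬x1 ∨ ¬x4)) ∨ ¬x2
≡ ((¬x1 ∨ x4) ∧ (x1 ∨ ¬x4)) ∨ ¬x2
≡ (¬x1 ∧ x1) ∨ (¬x1 ∧ ¬x4) ∨ (x4 ∧ x1) ∨ (x4 ∧ ¬x4) ∨ ¬x2
≡ (¬x1 ∧ ¬x4) ∨ (x4 ∧ x1) ∨ ¬x2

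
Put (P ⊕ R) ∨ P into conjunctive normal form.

P ∨ R

(P ⊕ R) ∨ P
≡ ((P ∨ R) ∧ ¬(P ∧ R)) ∨ P   [expand ⊕]
≡ ((P ∨ R) ∧ (¬P ∨ ¬R)) ∨ P   [De Morgan]
≡ (P ∨ R ∨ P) ∧ (¬P ∨ ¬R ∨ P)   [distribute ∨ over ∧]
≡ P ∨ R   [simplify]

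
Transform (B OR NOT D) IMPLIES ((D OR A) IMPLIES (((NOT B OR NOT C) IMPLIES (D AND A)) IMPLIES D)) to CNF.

NOT B OR NOT A OR NOT C OR D

(B OR NOT D) IMPLIES ((D OR A) IMPLIES (((NOT B OR NOT C) IMPLIES (D AND A)) IMPLIES D))
≡ NOT (B OR NOT D) OR ((D OR A) IMPLIES (((NOT B OR NOT C) IMPLIES (D AND A)) IMPLIES D))   (eliminate IMPLIES)
≡ NOT (B OR NOT D) OR NOT (D OR A) OR (((NOT B OR NOT C) IMPLIES (D AND A)) IMPLIES D)   (eliminate IMPLIES)
≡ NOT (B OR NOT D) OR NOT (D OR A) OR NOT ((NOT B OR NOT C) IMPLIES (D AND A)) OR D   (eliminate IMPLIES)
≡ NOT (B OR NOT D) OR NOT (D OR A) OR NOT (NOT (NOT B OR NOT C) OR (D AND A)) OR D   (eliminate IMPLIES)
≡ (NOT B AND NOT NOT D) OR NOT (D OR A) OR NOT (NOT (NOT B OR NOT C) OR (D AND A)) OR D   (De Morgan)
≡ (NOT B AND D) OR NOT (D OR A) OR NOT (NOT (NOT B OR NOT C) OR (D AND A)) OR D   (double negation)
≡ (NOT B AND D) OR (NOT D AND NOT A) OR NOT (NOT (NOT B OR NOT C) OR (D AND A)) OR D   (De Morgan)
≡ (NOT B AND D) OR (NOT D AND NOT A) OR (NOT NOT (NOT B OR NOT C) AND NOT (D AND A)) OR D   (De Morgan)
≡ (NOT B AND D) OR (NOT D AND NOT A) OR ((NOT B OR NOT C) AND NOT (D AND A)) OR D   (double negation)
≡ (NOT B AND D) OR (NOT D AND NOT A) OR ((NOT B OR NOT C) AND (NOT D OR NOT A)) OR D   (De Morgan)
≡ (NOT B OR NOT D OR NOT B OR NOT C OR D) AND (NOT B OR NOT D OR NOT D OR NOT A OR D) AND (NOT B OR NOT A OR NOT B OR NOT C OR D) AND (NOT B OR NOT A OR NOT D OR NOT A OR D) AND (D OR NOT D OR NOT B OR NOT C OR D) AND (D OR NOT D OR NOT D OR NOT A OR D) AND (D OR NOT A OR NOT B OR NOT C OR D) AND (D OR NOT A OR NOT D OR NOT A OR D)   (distribute OR over AND)
≡ NOT B OR NOT A OR NOT C OR D   (simplify)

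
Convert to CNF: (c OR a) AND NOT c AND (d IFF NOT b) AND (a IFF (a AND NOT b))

(c OR a) AND NOT c AND (d IFF NOT b) AND (a IFF (a AND NOT b))
= (c OR a) AND NOT c AND (d IMPLIES NOT b) AND (NOT b IMPLIES d) AND (a IFF (a AND NOT b))   (eliminate IFF)
= (c OR a) AND NOT c AND (NOT d OR NOT b) AND (NOT b IMPLIES d) AND (a IFF (a AND NOT b))   (eliminate IMPLIES)
= (c OR a) AND NOT c AND (NOT d OR NOT b) AND (NOT NOT b OR d) AND (a IFF (a AND NOT b))   (eliminate IMPLIES)
= (c OR a) AND NOT c AND (NOT d OR NOT b) AND (NOT NOT b OR d) AND (a IMPLIES (a AND NOT b)) AND ((a AND NOT b) IMPLIES a)   (eliminate IFF)
= (c OR a) AND NOT c AND (NOT d OR NOT b) AND (NOT NOT b OR d) AND (NOT a OR (a AND NOT b)) AND ((a AND NOT b) IMPLIES a)   (eliminate IMPLIES)
= (c OR a) AND NOT c AND (NOT d OR NOT b) AND (NOT NOT b OR d) AND (NOT a OR (a AND NOT b)) AND (NOT (a AND NOT b) OR a)   (eliminate IMPLIES)
= (c OR a) AND NOT c AND (NOT d OR NOT b) AND (b OR d) AND (NOT a OR (a AND NOT b)) AND (NOT (a AND NOT b) OR a)   (double negation)
= (c OR a) AND NOT c AND (NOT d OR NOT b) AND (b OR d) AND (NOT a OR (a AND NOT b)) AND (NOT a OR NOT NOT b OR a)   (De Morgan)
= (c OR a) AND NOT c AND (NOT d OR NOT b) AND (b OR d) AND (NOT a OR (a AND NOT b)) AND (NOT a OR b OR a)   (double negation)
= (c OR a) AND NOT c AND (NOT d OR NOT b) AND (b OR d) AND (NOT a OR a) AND (NOT a OR NOT b) AND (NOT a OR b OR a)   (distribute OR over AND)
= (c OR a) AND NOT c AND (NOT d OR NOT b) AND (b OR d) AND (NOT a OR NOT b)   (simplify)

(c OR a) AND NOT c AND (NOT d OR NOT b) AND (b OR d) AND (NOT a OR NOT b)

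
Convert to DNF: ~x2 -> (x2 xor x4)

x2 | (~x2 & x4)

~x2 -> (x2 xor x4)
≡ ~~x2 | (x2 xor x4)   (eliminate ->)
≡ ~~x2 | (x2 & ~x4) | (~x2 & x4)   (expand xor)
≡ x2 | (x2 & ~x4) | (~x2 & x4)   (double negation)
≡ x2 | (~x2 & x4)   (simplify)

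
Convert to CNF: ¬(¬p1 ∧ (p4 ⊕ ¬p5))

(p1 ∨ ¬p4 ∨ ¬p5) ∧ (p1 ∨ p5 ∨ p4)

¬(¬p1 ∧ (p4 ⊕ ¬p5))
≡ ¬(¬p1 ∧ (p4 ∨ ¬p5) ∧ ¬(p4 ∧ ¬p5))   [expand ⊕]
≡ ¬¬p1 ∨ ¬(p4 ∨ ¬p5) ∨ ¬¬(p4 ∧ ¬p5)   [De Morgan]
≡ p1 ∨ ¬(p4 ∨ ¬p5) ∨ ¬¬(p4 ∧ ¬p5)   [double negation]
≡ p1 ∨ (¬p4 ∧ ¬¬p5) ∨ ¬¬(p4 ∧ ¬p5)   [De Morgan]
≡ p1 ∨ (¬p4 ∧ p5) ∨ ¬¬(p4 ∧ ¬p5)   [double negation]
≡ p1 ∨ (¬p4 ∧ p5) ∨ (p4 ∧ ¬p5)   [double negation]
≡ (p1 ∨ ¬p4 ∨ p4) ∧ (p1 ∨ ¬p4 ∨ ¬p5) ∧ (p1 ∨ p5 ∨ p4) ∧ (p1 ∨ p5 ∨ ¬p5)   [distribute ∨ over ∧]
≡ (p1 ∨ ¬p4 ∨ ¬p5) ∧ (p1 ∨ p5 ∨ p4)   [simplify]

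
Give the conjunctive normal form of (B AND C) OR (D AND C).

(B OR D) AND C

(B AND C) OR (D AND C)
≡ (B OR D) AND (B OR C) AND (C OR D) AND (C OR C)   (distribute OR over AND)
≡ (B OR D) AND C   (simplify)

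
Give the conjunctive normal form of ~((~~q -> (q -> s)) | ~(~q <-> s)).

~((~~q -> (q -> s)) | ~(~q <-> s))
≡ ~(~~~q | (q -> s) | ~(~q <-> s))   (eliminate ->)
≡ ~(~~~q | ~q | s | ~(~q <-> s))   (eliminate ->)
≡ ~(~~~q | ~q | s | ~((~q -> s) & (s -> ~q)))   (eliminate <->)
≡ ~(~~~q | ~q | s | ~((~~q | s) & (s -> ~q)))   (eliminate ->)
≡ ~(~~~q | ~q | s | ~((~~q | s) & (~s | ~q)))   (eliminate ->)
≡ ~~~~q & ~~q & ~s & ~~((~~q | s) & (~s | ~q))   (De Morgan)
≡ ~~q & ~~q & ~s & ~~((~~q | s) & (~s | ~q))   (double negation)
≡ q & ~~q & ~s & ~~((~~q | s) & (~s | ~q))   (double negation)
≡ q & q & ~s & ~~((~~q | s) & (~s | ~q))   (double negation)
≡ q & q & ~s & (~~q | s) & (~s | ~q)   (double negation)
≡ q & q & ~s & (q | s) & (~s | ~q)   (double negation)
≡ q & ~s   (simplify)

q & ~s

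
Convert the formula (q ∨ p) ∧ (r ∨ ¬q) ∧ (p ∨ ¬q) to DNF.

(p ∧ r) ∨ (p ∧ ¬q)

(q ∨ p) ∧ (r ∨ ¬q) ∧ (p ∨ ¬q)
= (q ∧ r ∧ p) ∨ (q ∧ r ∧ ¬q) ∨ (q ∧ ¬q ∧ p) ∨ (q ∧ ¬q ∧ ¬q) ∨ (p ∧ r ∧ p) ∨ (p ∧ r ∧ ¬q) ∨ (p ∧ ¬q ∧ p) ∨ (p ∧ ¬q ∧ ¬q)   (distribute ∧ over ∨)
= (p ∧ r) ∨ (p ∧ ¬q)   (simplify)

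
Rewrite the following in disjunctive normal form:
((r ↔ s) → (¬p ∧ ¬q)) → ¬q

(¬r ∧ ¬s ∧ p) ∨ (¬r ∧ ¬s ∧ q) ∨ (s ∧ r ∧ p) ∨ (s ∧ r ∧ q) ∨ ¬q

((r ↔ s) → (¬p ∧ ¬q)) → ¬q
≡ ¬((r ↔ s) → (¬p ∧ ¬q)) ∨ ¬q
≡ ¬(¬(r ↔ s) ∨ (¬p ∧ ¬q)) ∨ ¬q
≡ ¬(¬((r → s) ∧ (s → r)) ∨ (¬p ∧ ¬q)) ∨ ¬q
≡ ¬(¬((¬r ∨ s) ∧ (s → r)) ∨ (¬p ∧ ¬q)) ∨ ¬q
≡ ¬(¬((¬r ∨ s) ∧ (¬s ∨ r)) ∨ (¬p ∧ ¬q)) ∨ ¬q
≡ (¬¬((¬r ∨ s) ∧ (¬s ∨ r)) ∧ ¬(¬p ∧ ¬q)) ∨ ¬q
≡ ((¬r ∨ s) ∧ (¬s ∨ r) ∧ ¬(¬p ∧ ¬q)) ∨ ¬q
≡ ((¬r ∨ s) ∧ (¬s ∨ r) ∧ (¬¬p ∨ ¬¬q)) ∨ ¬q
≡ ((¬r ∨ s) ∧ (¬s ∨ r) ∧ (p ∨ ¬¬q)) ∨ ¬q
≡ ((¬r ∨ s) ∧ (¬s ∨ r) ∧ (p ∨ q)) ∨ ¬q
≡ (¬r ∧ ¬s ∧ p) ∨ (¬r ∧ ¬s ∧ q) ∨ (¬r ∧ r ∧ p) ∨ (¬r ∧ r ∧ q) ∨ (s ∧ ¬s ∧ p) ∨ (s ∧ ¬s ∧ q) ∨ (s ∧ r ∧ p) ∨ (s ∧ r ∧ q) ∨ ¬q
≡ (¬r ∧ ¬s ∧ p) ∨ (¬r ∧ ¬s ∧ q) ∨ (s ∧ r ∧ p) ∨ (s ∧ r ∧ q) ∨ ¬q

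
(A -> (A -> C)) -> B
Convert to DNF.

(A -> (A -> C)) -> B
≡ ~(A -> (A -> C)) | B
≡ ~(~A | (A -> C)) | B
≡ ~(~A | ~A | C) | B
≡ (~~A & ~~A & ~C) | B
≡ (A & ~~A & ~C) | B
≡ (A & A & ~C) | B
≡ (A & ~C) | B

(A & ~C) | B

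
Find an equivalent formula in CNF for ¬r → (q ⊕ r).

r ∨ q

¬r → (q ⊕ r)
≡ ¬¬r ∨ (q ⊕ r)   [eliminate →]
≡ ¬¬r ∨ ((q ∨ r) ∧ ¬(q ∧ r))   [expand ⊕]
≡ r ∨ ((q ∨ r) ∧ ¬(q ∧ r))   [double negation]
≡ r ∨ ((q ∨ r) ∧ (¬q ∨ ¬r))   [De Morgan]
≡ (r ∨ q ∨ r) ∧ (r ∨ ¬q ∨ ¬r)   [distribute ∨ over ∧]
≡ r ∨ q   [simplify]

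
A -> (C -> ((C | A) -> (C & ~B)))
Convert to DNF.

A -> (C -> ((C | A) -> (C & ~B)))
≡ ~A | (C -> ((C | A) -> (C & ~B)))   (eliminate ->)
≡ ~A | ~C | ((C | A) -> (C & ~B))   (eliminate ->)
≡ ~A | ~C | ~(C | A) | (C & ~B)   (eliminate ->)
≡ ~A | ~C | (~C & ~A) | (C & ~B)   (De Morgan)
≡ ~A | ~C | (C & ~B)   (simplify)

~A | ~C | (C & ~B)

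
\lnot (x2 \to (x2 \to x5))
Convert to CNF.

x2 \land \lnot x5

\lnot (x2 \to (x2 \to x5))
= \lnot (\lnot x2 \lor (x2 \to x5))
= \lnot (\lnot x2 \lor \lnot x2 \lor x5)
= \lnot \lnot x2 \land \lnot \lnot x2 \land \lnot x5
= x2 \land \lnot \lnot x2 \land \lnot x5
= x2 \land x2 \land \lnot x5
= x2 \land \lnot x5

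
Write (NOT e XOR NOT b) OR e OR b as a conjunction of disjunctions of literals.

e OR b

(NOT e XOR NOT b) OR e OR b
= ((NOT e OR NOT b) AND NOT (NOT e AND NOT b)) OR e OR b   [expand XOR]
= ((NOT e OR NOT b) AND (NOT NOT e OR NOT NOT b)) OR e OR b   [De Morgan]
= ((NOT e OR NOT b) AND (e OR NOT NOT b)) OR e OR b   [double negation]
= ((NOT e OR NOT b) AND (e OR b)) OR e OR b   [double negation]
= (NOT e OR NOT b OR e OR b) AND (e OR b OR e OR b)   [distribute OR over AND]
= e OR b   [simplify]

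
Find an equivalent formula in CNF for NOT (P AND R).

NOT (P AND R)
⇔ NOT P OR NOT R   [De Morgan]

NOT P OR NOT R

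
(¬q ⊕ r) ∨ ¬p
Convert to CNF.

(¬q ∨ r ∨ ¬p) ∧ (q ∨ ¬r ∨ ¬p)

(¬q ⊕ r) ∨ ¬p
≡ ((¬q ∨ r) ∧ ¬(¬q ∧ r)) ∨ ¬p
≡ ((¬q ∨ r) ∧ (¬¬q ∨ ¬r)) ∨ ¬p
≡ ((¬q ∨ r) ∧ (q ∨ ¬r)) ∨ ¬p
≡ (¬q ∨ r ∨ ¬p) ∧ (q ∨ ¬r ∨ ¬p)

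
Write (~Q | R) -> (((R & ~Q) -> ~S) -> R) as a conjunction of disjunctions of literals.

(~Q | R) -> (((R & ~Q) -> ~S) -> R)
⇔ ~(~Q | R) | (((R & ~Q) -> ~S) -> R)   [eliminate ->]
⇔ ~(~Q | R) | ~((R & ~Q) -> ~S) | R   [eliminate ->]
⇔ ~(~Q | R) | ~(~(R & ~Q) | ~S) | R   [eliminate ->]
⇔ (~~Q & ~R) | ~(~(R & ~Q) | ~S) | R   [De Morgan]
⇔ (Q & ~R) | ~(~(R & ~Q) | ~S) | R   [double negation]
⇔ (Q & ~R) | (~~(R & ~Q) & ~~S) | R   [De Morgan]
⇔ (Q & ~R) | (R & ~Q & ~~S) | R   [double negation]
⇔ (Q & ~R) | (R & ~Q & S) | R   [double negation]
⇔ (Q | R | R) & (Q | ~Q | R) & (Q | S | R) & (~R | R | R) & (~R | ~Q | R) & (~R | S | R)   [distribute | over &]
⇔ Q | R   [simplify]

Q | R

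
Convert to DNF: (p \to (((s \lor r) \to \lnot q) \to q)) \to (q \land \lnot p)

(p \to (((s \lor r) \to \lnot q) \to q)) \to (q \land \lnot p)
≡ \lnot (p \to (((s \lor r) \to \lnot q) \to q)) \lor (q \land \lnot p)   [eliminate \to]
≡ \lnot (\lnot p \lor (((s \lor r) \to \lnot q) \to q)) \lor (q \land \lnot p)   [eliminate \to]
≡ \lnot (\lnot p \lor \lnot ((s \lor r) \to \lnot q) \lor q) \lor (q \land \lnot p)   [eliminate \to]
≡ \lnot (\lnot p \lor \lnot (\lnot (s \lor r) \lor \lnot q) \lor q) \lor (q \land \lnot p)   [eliminate \to]
≡ (\lnot \lnot p \land \lnot \lnot (\lnot (s \lor r) \lor \lnot q) \land \lnot q) \lor (q \land \lnot p)   [De Morgan]
≡ (p \land \lnot \lnot (\lnot (s \lor r) \lor \lnot q) \land \lnot q) \lor (q \land \lnot p)   [double negation]
≡ (p \land (\lnot (s \lor r) \lor \lnot q) \land \lnot q) \lor (q \land \lnot p)   [double negation]
≡ (p \land ((\lnot s \land \lnot r) \lor \lnot q) \land \lnot q) \lor (q \land \lnot p)   [De Morgan]
≡ (p \land \lnot s \land \lnot r \land \lnot q) \lor (p \land \lnot q \land \lnot q) \lor (q \land \lnot p)   [distribute \land over \lor]
≡ (p \land \lnot q) \lor (q \land \lnot p)   [simplify]

(p \land \lnot q) \lor (q \land \lnot p)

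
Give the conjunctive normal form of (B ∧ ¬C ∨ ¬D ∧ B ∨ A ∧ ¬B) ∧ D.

(B ∧ ¬C ∨ ¬D ∧ B ∨ A ∧ ¬B) ∧ D
⇔ (B ∨ ¬D ∨ A) ∧ (B ∨ ¬D ∨ ¬B) ∧ (B ∨ B ∨ A) ∧ (B ∨ B ∨ ¬B) ∧ (¬C ∨ ¬D ∨ A) ∧ (¬C ∨ ¬D ∨ ¬B) ∧ (¬C ∨ B ∨ A) ∧ (¬C ∨ B ∨ ¬B) ∧ D   — distribute ∨ over ∧
⇔ (B ∨ A) ∧ (¬C ∨ ¬D ∨ A) ∧ (¬C ∨ ¬D ∨ ¬B) ∧ D   — simplify

(B ∨ A) ∧ (¬C ∨ ¬D ∨ A) ∧ (¬C ∨ ¬D ∨ ¬B) ∧ D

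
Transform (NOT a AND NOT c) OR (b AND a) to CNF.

(NOT a OR b) AND (NOT c OR b) AND (NOT c OR a)

(NOT a AND NOT c) OR (b AND a)
= (NOT a OR b) AND (NOT a OR a) AND (NOT c OR b) AND (NOT c OR a)   (distribute OR over AND)
= (NOT a OR b) AND (NOT c OR b) AND (NOT c OR a)   (simplify)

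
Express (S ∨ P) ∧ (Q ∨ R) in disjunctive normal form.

(S ∨ P) ∧ (Q ∨ R)
⇔ (S ∧ Q) ∨ (S ∧ R) ∨ (P ∧ Q) ∨ (P ∧ R)   [distribute ∧ over ∨]

(S ∧ Q) ∨ (S ∧ R) ∨ (P ∧ Q) ∨ (P ∧ R)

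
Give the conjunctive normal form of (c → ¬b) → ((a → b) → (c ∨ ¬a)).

c ∨ ¬b ∨ ¬a

(c → ¬b) → ((a → b) → (c ∨ ¬a))
= ¬(c → ¬b) ∨ ((a → b) → (c ∨ ¬a))   — eliminate →
= ¬(¬c ∨ ¬b) ∨ ((a → b) → (c ∨ ¬a))   — eliminate →
= ¬(¬c ∨ ¬b) ∨ ¬(a → b) ∨ c ∨ ¬a   — eliminate →
= ¬(¬c ∨ ¬b) ∨ ¬(¬a ∨ b) ∨ c ∨ ¬a   — eliminate →
= (¬¬c ∧ ¬¬b) ∨ ¬(¬a ∨ b) ∨ c ∨ ¬a   — De Morgan
= (c ∧ ¬¬b) ∨ ¬(¬a ∨ b) ∨ c ∨ ¬a   — double negation
= (c ∧ b) ∨ ¬(¬a ∨ b) ∨ c ∨ ¬a   — double negation
= (c ∧ b) ∨ (¬¬a ∧ ¬b) ∨ c ∨ ¬a   — De Morgan
= (c ∧ b) ∨ (a ∧ ¬b) ∨ c ∨ ¬a   — double negation
= (c ∨ a ∨ c ∨ ¬a) ∧ (c ∨ ¬b ∨ c ∨ ¬a) ∧ (b ∨ a ∨ c ∨ ¬a) ∧ (b ∨ ¬b ∨ c ∨ ¬a)   — distribute ∨ over ∧
= c ∨ ¬b ∨ ¬a   — simplify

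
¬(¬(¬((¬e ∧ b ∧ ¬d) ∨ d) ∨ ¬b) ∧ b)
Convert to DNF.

(e ∧ ¬d) ∨ ¬b

¬(¬(¬((¬e ∧ b ∧ ¬d) ∨ d) ∨ ¬b) ∧ b)
≡ ¬¬(¬((¬e ∧ b ∧ ¬d) ∨ d) ∨ ¬b) ∨ ¬b   (De Morgan)
≡ ¬((¬e ∧ b ∧ ¬d) ∨ d) ∨ ¬b ∨ ¬b   (double negation)
≡ (¬(¬e ∧ b ∧ ¬d) ∧ ¬d) ∨ ¬b ∨ ¬b   (De Morgan)
≡ ((¬¬e ∨ ¬b ∨ ¬¬d) ∧ ¬d) ∨ ¬b ∨ ¬b   (De Morgan)
≡ ((e ∨ ¬b ∨ ¬¬d) ∧ ¬d) ∨ ¬b ∨ ¬b   (double negation)
≡ ((e ∨ ¬b ∨ d) ∧ ¬d) ∨ ¬b ∨ ¬b   (double negation)
≡ (e ∧ ¬d) ∨ (¬b ∧ ¬d) ∨ (d ∧ ¬d) ∨ ¬b ∨ ¬b   (distribute ∧ over ∨)
≡ (e ∧ ¬d) ∨ ¬b   (simplify)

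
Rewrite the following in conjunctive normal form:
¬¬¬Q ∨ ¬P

¬Q ∨ ¬P

¬¬¬Q ∨ ¬P
≡ ¬Q ∨ ¬P   (double negation)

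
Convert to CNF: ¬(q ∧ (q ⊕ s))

¬(q ∧ (q ⊕ s))
≡ ¬(q ∧ (q ∨ s) ∧ ¬(q ∧ s))   (expand ⊕)
≡ ¬q ∨ ¬(q ∨ s) ∨ ¬¬(q ∧ s)   (De Morgan)
≡ ¬q ∨ (¬q ∧ ¬s) ∨ ¬¬(q ∧ s)   (De Morgan)
≡ ¬q ∨ (¬q ∧ ¬s) ∨ (q ∧ s)   (double negation)
≡ (¬q ∨ ¬q ∨ q) ∧ (¬q ∨ ¬q ∨ s) ∧ (¬q ∨ ¬s ∨ q) ∧ (¬q ∨ ¬s ∨ s)   (distribute ∨ over ∧)
≡ ¬q ∨ s   (simplify)

¬q ∨ s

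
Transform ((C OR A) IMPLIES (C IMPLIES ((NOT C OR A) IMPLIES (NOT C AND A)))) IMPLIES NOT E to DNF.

((C OR A) IMPLIES (C IMPLIES ((NOT C OR A) IMPLIES (NOT C AND A)))) IMPLIES NOT E
≡ NOT ((C OR A) IMPLIES (C IMPLIES ((NOT C OR A) IMPLIES (NOT C AND A)))) OR NOT E   (eliminate IMPLIES)
≡ NOT (NOT (C OR A) OR (C IMPLIES ((NOT C OR A) IMPLIES (NOT C AND A)))) OR NOT E   (eliminate IMPLIES)
≡ NOT (NOT (C OR A) OR NOT C OR ((NOT C OR A) IMPLIES (NOT C AND A))) OR NOT E   (eliminate IMPLIES)
≡ NOT (NOT (C OR A) OR NOT C OR NOT (NOT C OR A) OR (NOT C AND A)) OR NOT E   (eliminate IMPLIES)
≡ (NOT NOT (C OR A) AND NOT NOT C AND NOT NOT (NOT C OR A) AND NOT (NOT C AND A)) OR NOT E   (De Morgan)
≡ ((C OR A) AND NOT NOT C AND NOT NOT (NOT C OR A) AND NOT (NOT C AND A)) OR NOT E   (double negation)
≡ ((C OR A) AND C AND NOT NOT (NOT C OR A) AND NOT (NOT C AND A)) OR NOT E   (double negation)
≡ ((C OR A) AND C AND (NOT C OR A) AND NOT (NOT C AND A)) OR NOT E   (double negation)
≡ ((C OR A) AND C AND (NOT C OR A) AND (NOT NOT C OR NOT A)) OR NOT E   (De Morgan)
≡ ((C OR A) AND C AND (NOT C OR A) AND (C OR NOT A)) OR NOT E   (double negation)
≡ (C AND C AND NOT C AND C) OR (C AND C AND NOT C AND NOT A) OR (C AND C AND A AND C) OR (C AND C AND A AND NOT A) OR (A AND C AND NOT C AND C) OR (A AND C AND NOT C AND NOT A) OR (A AND C AND A AND C) OR (A AND C AND A AND NOT A) OR NOT E   (distribute AND over OR)
≡ (C AND A) OR NOT E   (simplify)

(C AND A) OR NOT E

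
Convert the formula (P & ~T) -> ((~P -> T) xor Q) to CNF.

~P | T | ~Q

(P & ~T) -> ((~P -> T) xor Q)
= ~(P & ~T) | ((~P -> T) xor Q)
= ~(P & ~T) | (((~P -> T) | Q) & ~((~P -> T) & Q))
= ~(P & ~T) | ((~~P | T | Q) & ~((~P -> T) & Q))
= ~(P & ~T) | ((~~P | T | Q) & ~((~~P | T) & Q))
= ~P | ~~T | ((~~P | T | Q) & ~((~~P | T) & Q))
= ~P | T | ((~~P | T | Q) & ~((~~P | T) & Q))
= ~P | T | ((P | T | Q) & ~((~~P | T) & Q))
= ~P | T | ((P | T | Q) & (~(~~P | T) | ~Q))
= ~P | T | ((P | T | Q) & ((~~~P & ~T) | ~Q))
= ~P | T | ((P | T | Q) & ((~P & ~T) | ~Q))
= (~P | T | P | T | Q) & (~P | T | ~P | ~Q) & (~P | T | ~T | ~Q)
= ~P | T | ~Q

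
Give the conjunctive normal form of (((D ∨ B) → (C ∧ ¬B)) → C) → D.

(((D ∨ B) → (C ∧ ¬B)) → C) → D
≡ ¬(((D ∨ B) → (C ∧ ¬B)) → C) ∨ D   — eliminate →
≡ ¬(¬((D ∨ B) → (C ∧ ¬B)) ∨ C) ∨ D   — eliminate →
≡ ¬(¬(¬(D ∨ B) ∨ (C ∧ ¬B)) ∨ C) ∨ D   — eliminate →
≡ (¬¬(¬(D ∨ B) ∨ (C ∧ ¬B)) ∧ ¬C) ∨ D   — De Morgan
≡ ((¬(D ∨ B) ∨ (C ∧ ¬B)) ∧ ¬C) ∨ D   — double negation
≡ (((¬D ∧ ¬B) ∨ (C ∧ ¬B)) ∧ ¬C) ∨ D   — De Morgan
≡ (¬D ∨ C ∨ D) ∧ (¬D ∨ ¬B ∨ D) ∧ (¬B ∨ C ∨ D) ∧ (¬B ∨ ¬B ∨ D) ∧ (¬C ∨ D)   — distribute ∨ over ∧
≡ (¬B ∨ D) ∧ (¬C ∨ D)   — simplify

(¬B ∨ D) ∧ (¬C ∨ D)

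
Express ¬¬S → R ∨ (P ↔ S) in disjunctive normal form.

¬¬S → R ∨ (P ↔ S)
≡ ¬¬¬S ∨ R ∨ (P ↔ S)   [eliminate →]
≡ ¬¬¬S ∨ R ∨ (P → S) ∧ (S → P)   [eliminate ↔]
≡ ¬¬¬S ∨ R ∨ (¬P ∨ S) ∧ (S → P)   [eliminate →]
≡ ¬¬¬S ∨ R ∨ (¬P ∨ S) ∧ (¬S ∨ P)   [eliminate →]
≡ ¬S ∨ R ∨ (¬P ∨ S) ∧ (¬S ∨ P)   [double negation]
≡ ¬S ∨ R ∨ ¬P ∧ ¬S ∨ ¬P ∧ P ∨ S ∧ ¬S ∨ S ∧ P   [distribute ∧ over ∨]
≡ ¬S ∨ R ∨ S ∧ P   [simplify]

¬S ∨ R ∨ S ∧ P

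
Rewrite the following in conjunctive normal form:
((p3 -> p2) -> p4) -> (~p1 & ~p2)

((p3 -> p2) -> p4) -> (~p1 & ~p2)
≡ ~((p3 -> p2) -> p4) | (~p1 & ~p2)   (eliminate ->)
≡ ~(~(p3 -> p2) | p4) | (~p1 & ~p2)   (eliminate ->)
≡ ~(~(~p3 | p2) | p4) | (~p1 & ~p2)   (eliminate ->)
≡ (~~(~p3 | p2) & ~p4) | (~p1 & ~p2)   (De Morgan)
≡ ((~p3 | p2) & ~p4) | (~p1 & ~p2)   (double negation)
≡ (~p3 | p2 | ~p1) & (~p3 | p2 | ~p2) & (~p4 | ~p1) & (~p4 | ~p2)   (distribute | over &)
≡ (~p3 | p2 | ~p1) & (~p4 | ~p1) & (~p4 | ~p2)   (simplify)

(~p3 | p2 | ~p1) & (~p4 | ~p1) & (~p4 | ~p2)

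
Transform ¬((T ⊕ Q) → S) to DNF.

¬((T ⊕ Q) → S)
≡ ¬(¬(T ⊕ Q) ∨ S)   (eliminate →)
≡ ¬(¬((T ∧ ¬Q) ∨ (¬T ∧ Q)) ∨ S)   (expand ⊕)
≡ ¬¬((T ∧ ¬Q) ∨ (¬T ∧ Q)) ∧ ¬S   (De Morgan)
≡ ((T ∧ ¬Q) ∨ (¬T ∧ Q)) ∧ ¬S   (double negation)
≡ (T ∧ ¬Q ∧ ¬S) ∨ (¬T ∧ Q ∧ ¬S)   (distribute ∧ over ∨)

(T ∧ ¬Q ∧ ¬S) ∨ (¬T ∧ Q ∧ ¬S)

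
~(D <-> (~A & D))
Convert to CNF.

D & (A | ~D)

~(D <-> (~A & D))
⇔ ~((D -> (~A & D)) & ((~A & D) -> D))   [eliminate <->]
⇔ ~((~D | (~A & D)) & ((~A & D) -> D))   [eliminate ->]
⇔ ~((~D | (~A & D)) & (~(~A & D) | D))   [eliminate ->]
⇔ ~(~D | (~A & D)) | ~(~(~A & D) | D)   [De Morgan]
⇔ (~~D & ~(~A & D)) | ~(~(~A & D) | D)   [De Morgan]
⇔ (D & ~(~A & D)) | ~(~(~A & D) | D)   [double negation]
⇔ (D & (~~A | ~D)) | ~(~(~A & D) | D)   [De Morgan]
⇔ (D & (A | ~D)) | ~(~(~A & D) | D)   [double negation]
⇔ (D & (A | ~D)) | (~~(~A & D) & ~D)   [De Morgan]
⇔ (D & (A | ~D)) | (~A & D & ~D)   [double negation]
⇔ (D | ~A) & (D | D) & (D | ~D) & (A | ~D | ~A) & (A | ~D | D) & (A | ~D | ~D)   [distribute | over &]
⇔ D & (A | ~D)   [simplify]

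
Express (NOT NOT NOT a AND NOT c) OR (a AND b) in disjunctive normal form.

(NOT NOT NOT a AND NOT c) OR (a AND b)
≡ (NOT a AND NOT c) OR (a AND b)   [double negation]

(NOT a AND NOT c) OR (a AND b)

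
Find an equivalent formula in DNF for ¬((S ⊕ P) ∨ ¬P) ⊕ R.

(P ∧ S ∧ ¬R) ∨ (¬S ∧ P ∧ R) ∨ (¬P ∧ R)

¬((S ⊕ P) ∨ ¬P) ⊕ R
⇔ (¬((S ⊕ P) ∨ ¬P) ∧ ¬R) ∨ (¬¬((S ⊕ P) ∨ ¬P) ∧ R)   (expand ⊕)
⇔ (¬((S ∧ ¬P) ∨ (¬S ∧ P) ∨ ¬P) ∧ ¬R) ∨ (¬¬((S ⊕ P) ∨ ¬P) ∧ R)   (expand ⊕)
⇔ (¬((S ∧ ¬P) ∨ (¬S ∧ P) ∨ ¬P) ∧ ¬R) ∨ (¬¬((S ∧ ¬P) ∨ (¬S ∧ P) ∨ ¬P) ∧ R)   (expand ⊕)
⇔ (¬(S ∧ ¬P) ∧ ¬(¬S ∧ P) ∧ ¬¬P ∧ ¬R) ∨ (¬¬((S ∧ ¬P) ∨ (¬S ∧ P) ∨ ¬P) ∧ R)   (De Morgan)
⇔ ((¬S ∨ ¬¬P) ∧ ¬(¬S ∧ P) ∧ ¬¬P ∧ ¬R) ∨ (¬¬((S ∧ ¬P) ∨ (¬S ∧ P) ∨ ¬P) ∧ R)   (De Morgan)
⇔ ((¬S ∨ P) ∧ ¬(¬S ∧ P) ∧ ¬¬P ∧ ¬R) ∨ (¬¬((S ∧ ¬P) ∨ (¬S ∧ P) ∨ ¬P) ∧ R)   (double negation)
⇔ ((¬S ∨ P) ∧ (¬¬S ∨ ¬P) ∧ ¬¬P ∧ ¬R) ∨ (¬¬((S ∧ ¬P) ∨ (¬S ∧ P) ∨ ¬P) ∧ R)   (De Morgan)
⇔ ((¬S ∨ P) ∧ (S ∨ ¬P) ∧ ¬¬P ∧ ¬R) ∨ (¬¬((S ∧ ¬P) ∨ (¬S ∧ P) ∨ ¬P) ∧ R)   (double negation)
⇔ ((¬S ∨ P) ∧ (S ∨ ¬P) ∧ P ∧ ¬R) ∨ (¬¬((S ∧ ¬P) ∨ (¬S ∧ P) ∨ ¬P) ∧ R)   (double negation)
⇔ ((¬S ∨ P) ∧ (S ∨ ¬P) ∧ P ∧ ¬R) ∨ (((S ∧ ¬P) ∨ (¬S ∧ P) ∨ ¬P) ∧ R)   (double negation)
⇔ (¬S ∧ S ∧ P ∧ ¬R) ∨ (¬S ∧ ¬P ∧ P ∧ ¬R) ∨ (P ∧ S ∧ P ∧ ¬R) ∨ (P ∧ ¬P ∧ P ∧ ¬R) ∨ (S ∧ ¬P ∧ R) ∨ (¬S ∧ P ∧ R) ∨ (¬P ∧ R)   (distribute ∧ over ∨)
⇔ (P ∧ S ∧ ¬R) ∨ (¬S ∧ P ∧ R) ∨ (¬P ∧ R)   (simplify)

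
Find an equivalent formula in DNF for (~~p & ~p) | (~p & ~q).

(~~p & ~p) | (~p & ~q)
≡ (p & ~p) | (~p & ~q)   — double negation
≡ ~p & ~q   — simplify

~p & ~q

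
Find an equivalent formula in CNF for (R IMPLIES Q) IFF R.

R AND (NOT R OR Q)

(R IMPLIES Q) IFF R
= ((R IMPLIES Q) IMPLIES R) AND (R IMPLIES (R IMPLIES Q))   [eliminate IFF]
= (NOT (R IMPLIES Q) OR R) AND (R IMPLIES (R IMPLIES Q))   [eliminate IMPLIES]
= (NOT (NOT R OR Q) OR R) AND (R IMPLIES (R IMPLIES Q))   [eliminate IMPLIES]
= (NOT (NOT R OR Q) OR R) AND (NOT R OR (R IMPLIES Q))   [eliminate IMPLIES]
= (NOT (NOT R OR Q) OR R) AND (NOT R OR NOT R OR Q)   [eliminate IMPLIES]
= ((NOT NOT R AND NOT Q) OR R) AND (NOT R OR NOT R OR Q)   [De Morgan]
= ((R AND NOT Q) OR R) AND (NOT R OR NOT R OR Q)   [double negation]
= (R OR R) AND (NOT Q OR R) AND (NOT R OR NOT R OR Q)   [distribute OR over AND]
= R AND (NOT R OR Q)   [simplify]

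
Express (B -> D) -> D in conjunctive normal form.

(B -> D) -> D
≡ ~(B -> D) | D   [eliminate ->]
≡ ~(~B | D) | D   [eliminate ->]
≡ (~~B & ~D) | D   [De Morgan]
≡ (B & ~D) | D   [double negation]
≡ (B | D) & (~D | D)   [distribute | over &]
≡ B | D   [simplify]

B | D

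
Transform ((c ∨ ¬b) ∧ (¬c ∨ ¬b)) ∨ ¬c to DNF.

((c ∨ ¬b) ∧ (¬c ∨ ¬b)) ∨ ¬c
= (c ∧ ¬c) ∨ (c ∧ ¬b) ∨ (¬b ∧ ¬c) ∨ (¬b ∧ ¬b) ∨ ¬c   (distribute ∧ over ∨)
= ¬b ∨ ¬c   (simplify)

¬b ∨ ¬c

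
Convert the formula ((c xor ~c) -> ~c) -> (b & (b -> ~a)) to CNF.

((c xor ~c) -> ~c) -> (b & (b -> ~a))
⇔ ~((c xor ~c) -> ~c) | (b & (b -> ~a))   (eliminate ->)
⇔ ~(~(c xor ~c) | ~c) | (b & (b -> ~a))   (eliminate ->)
⇔ ~(~((c | ~c) & ~(c & ~c)) | ~c) | (b & (b -> ~a))   (expand xor)
⇔ ~(~((c | ~c) & ~(c & ~c)) | ~c) | (b & (~b | ~a))   (eliminate ->)
⇔ (~~((c | ~c) & ~(c & ~c)) & ~~c) | (b & (~b | ~a))   (De Morgan)
⇔ ((c | ~c) & ~(c & ~c) & ~~c) | (b & (~b | ~a))   (double negation)
⇔ ((c | ~c) & (~c | ~~c) & ~~c) | (b & (~b | ~a))   (De Morgan)
⇔ ((c | ~c) & (~c | c) & ~~c) | (b & (~b | ~a))   (double negation)
⇔ ((c | ~c) & (~c | c) & c) | (b & (~b | ~a))   (double negation)
⇔ (c | ~c | b) & (c | ~c | ~b | ~a) & (~c | c | b) & (~c | c | ~b | ~a) & (c | b) & (c | ~b | ~a)   (distribute | over &)
⇔ (c | b) & (c | ~b | ~a)   (simplify)

(c | b) & (c | ~b | ~a)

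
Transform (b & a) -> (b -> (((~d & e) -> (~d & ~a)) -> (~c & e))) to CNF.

(~b | ~a | ~d | ~c) & (~b | ~a | e)

(b & a) -> (b -> (((~d & e) -> (~d & ~a)) -> (~c & e)))
⇔ ~(b & a) | (b -> (((~d & e) -> (~d & ~a)) -> (~c & e)))
⇔ ~(b & a) | ~b | (((~d & e) -> (~d & ~a)) -> (~c & e))
⇔ ~(b & a) | ~b | ~((~d & e) -> (~d & ~a)) | (~c & e)
⇔ ~(b & a) | ~b | ~(~(~d & e) | (~d & ~a)) | (~c & e)
⇔ ~b | ~a | ~b | ~(~(~d & e) | (~d & ~a)) | (~c & e)
⇔ ~b | ~a | ~b | (~~(~d & e) & ~(~d & ~a)) | (~c & e)
⇔ ~b | ~a | ~b | (~d & e & ~(~d & ~a)) | (~c & e)
⇔ ~b | ~a | ~b | (~d & e & (~~d | ~~a)) | (~c & e)
⇔ ~b | ~a | ~b | (~d & e & (d | ~~a)) | (~c & e)
⇔ ~b | ~a | ~b | (~d & e & (d | a)) | (~c & e)
⇔ (~b | ~a | ~b | ~d | ~c) & (~b | ~a | ~b | ~d | e) & (~b | ~a | ~b | e | ~c) & (~b | ~a | ~b | e | e) & (~b | ~a | ~b | d | a | ~c) & (~b | ~a | ~b | d | a | e)
⇔ (~b | ~a | ~d | ~c) & (~b | ~a | e)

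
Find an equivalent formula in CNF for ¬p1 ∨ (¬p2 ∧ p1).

¬p1 ∨ (¬p2 ∧ p1)
≡ (¬p1 ∨ ¬p2) ∧ (¬p1 ∨ p1)   (distribute ∨ over ∧)
≡ ¬p1 ∨ ¬p2   (simplify)

¬p1 ∨ ¬p2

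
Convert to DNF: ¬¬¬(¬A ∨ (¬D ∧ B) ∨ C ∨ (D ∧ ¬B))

(A ∧ D ∧ ¬C ∧ B) ∨ (A ∧ ¬B ∧ ¬C ∧ ¬D)

¬¬¬(¬A ∨ (¬D ∧ B) ∨ C ∨ (D ∧ ¬B))
= ¬(¬A ∨ (¬D ∧ B) ∨ C ∨ (D ∧ ¬B))   [double negation]
= ¬¬A ∧ ¬(¬D ∧ B) ∧ ¬C ∧ ¬(D ∧ ¬B)   [De Morgan]
= A ∧ ¬(¬D ∧ B) ∧ ¬C ∧ ¬(D ∧ ¬B)   [double negation]
= A ∧ (¬¬D ∨ ¬B) ∧ ¬C ∧ ¬(D ∧ ¬B)   [De Morgan]
= A ∧ (D ∨ ¬B) ∧ ¬C ∧ ¬(D ∧ ¬B)   [double negation]
= A ∧ (D ∨ ¬B) ∧ ¬C ∧ (¬D ∨ ¬¬B)   [De Morgan]
= A ∧ (D ∨ ¬B) ∧ ¬C ∧ (¬D ∨ B)   [double negation]
= (A ∧ D ∧ ¬C ∧ ¬D) ∨ (A ∧ D ∧ ¬C ∧ B) ∨ (A ∧ ¬B ∧ ¬C ∧ ¬D) ∨ (A ∧ ¬B ∧ ¬C ∧ B)   [distribute ∧ over ∨]
= (A ∧ D ∧ ¬C ∧ B) ∨ (A ∧ ¬B ∧ ¬C ∧ ¬D)   [simplify]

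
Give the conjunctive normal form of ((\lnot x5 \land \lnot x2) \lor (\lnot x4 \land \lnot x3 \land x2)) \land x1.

((\lnot x5 \land \lnot x2) \lor (\lnot x4 \land \lnot x3 \land x2)) \land x1
≡ (\lnot x5 \lor \lnot x4) \land (\lnot x5 \lor \lnot x3) \land (\lnot x5 \lor x2) \land (\lnot x2 \lor \lnot x4) \land (\lnot x2 \lor \lnot x3) \land (\lnot x2 \lor x2) \land x1   — distribute \lor over \land
≡ (\lnot x5 \lor \lnot x4) \land (\lnot x5 \lor \lnot x3) \land (\lnot x5 \lor x2) \land (\lnot x2 \lor \lnot x4) \land (\lnot x2 \lor \lnot x3) \land x1   — simplify

(\lnot x5 \lor \lnot x4) \land (\lnot x5 \lor \lnot x3) \land (\lnot x5 \lor x2) \land (\lnot x2 \lor \lnot x4) \land (\lnot x2 \lor \lnot x3) \land x1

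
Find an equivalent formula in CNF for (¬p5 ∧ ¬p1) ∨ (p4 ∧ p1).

(¬p5 ∨ p4) ∧ (¬p5 ∨ p1) ∧ (¬p1 ∨ p4)

(¬p5 ∧ ¬p1) ∨ (p4 ∧ p1)
≡ (¬p5 ∨ p4) ∧ (¬p5 ∨ p1) ∧ (¬p1 ∨ p4) ∧ (¬p1 ∨ p1)   [distribute ∨ over ∧]
≡ (¬p5 ∨ p4) ∧ (¬p5 ∨ p1) ∧ (¬p1 ∨ p4)   [simplify]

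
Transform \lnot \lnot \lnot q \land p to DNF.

\lnot q \land p

\lnot \lnot \lnot q \land p
≡ \lnot q \land p   — double negation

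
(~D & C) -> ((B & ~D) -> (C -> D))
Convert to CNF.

(~D & C) -> ((B & ~D) -> (C -> D))
= ~(~D & C) | ((B & ~D) -> (C -> D))   [eliminate ->]
= ~(~D & C) | ~(B & ~D) | (C -> D)   [eliminate ->]
= ~(~D & C) | ~(B & ~D) | ~C | D   [eliminate ->]
= ~~D | ~C | ~(B & ~D) | ~C | D   [De Morgan]
= D | ~C | ~(B & ~D) | ~C | D   [double negation]
= D | ~C | ~B | ~~D | ~C | D   [De Morgan]
= D | ~C | ~B | D | ~C | D   [double negation]
= D | ~C | ~B   [simplify]

D | ~C | ~B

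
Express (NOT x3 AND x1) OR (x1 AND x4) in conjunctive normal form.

(NOT x3 OR x4) AND x1

(NOT x3 AND x1) OR (x1 AND x4)
= (NOT x3 OR x1) AND (NOT x3 OR x4) AND (x1 OR x1) AND (x1 OR x4)   [distribute OR over AND]
= (NOT x3 OR x4) AND x1   [simplify]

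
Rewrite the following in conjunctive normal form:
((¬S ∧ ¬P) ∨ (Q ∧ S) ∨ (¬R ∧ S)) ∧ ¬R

((¬S ∧ ¬P) ∨ (Q ∧ S) ∨ (¬R ∧ S)) ∧ ¬R
= (¬S ∨ Q ∨ ¬R) ∧ (¬S ∨ Q ∨ S) ∧ (¬S ∨ S ∨ ¬R) ∧ (¬S ∨ S ∨ S) ∧ (¬P ∨ Q ∨ ¬R) ∧ (¬P ∨ Q ∨ S) ∧ (¬P ∨ S ∨ ¬R) ∧ (¬P ∨ S ∨ S) ∧ ¬R   [distribute ∨ over ∧]
= (¬P ∨ S) ∧ ¬R   [simplify]

(¬P ∨ S) ∧ ¬R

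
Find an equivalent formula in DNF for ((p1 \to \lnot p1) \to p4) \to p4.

((p1 \to \lnot p1) \to p4) \to p4
≡ \lnot ((p1 \to \lnot p1) \to p4) \lor p4   [eliminate \to]
≡ \lnot (\lnot (p1 \to \lnot p1) \lor p4) \lor p4   [eliminate \to]
≡ \lnot (\lnot (\lnot p1 \lor \lnot p1) \lor p4) \lor p4   [eliminate \to]
≡ (\lnot \lnot (\lnot p1 \lor \lnot p1) \land \lnot p4) \lor p4   [De Morgan]
≡ ((\lnot p1 \lor \lnot p1) \land \lnot p4) \lor p4   [double negation]
≡ (\lnot p1 \land \lnot p4) \lor (\lnot p1 \land \lnot p4) \lor p4   [distribute \land over \lor]
≡ (\lnot p1 \land \lnot p4) \lor p4   [simplify]

(\lnot p1 \land \lnot p4) \lor p4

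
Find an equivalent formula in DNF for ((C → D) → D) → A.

((C → D) → D) → A
⇔ ¬((C → D) → D) ∨ A   [eliminate →]
⇔ ¬(¬(C → D) ∨ D) ∨ A   [eliminate →]
⇔ ¬(¬(¬C ∨ D) ∨ D) ∨ A   [eliminate →]
⇔ (¬¬(¬C ∨ D) ∧ ¬D) ∨ A   [De Morgan]
⇔ ((¬C ∨ D) ∧ ¬D) ∨ A   [double negation]
⇔ (¬C ∧ ¬D) ∨ (D ∧ ¬D) ∨ A   [distribute ∧ over ∨]
⇔ (¬C ∧ ¬D) ∨ A   [simplify]

(¬C ∧ ¬D) ∨ A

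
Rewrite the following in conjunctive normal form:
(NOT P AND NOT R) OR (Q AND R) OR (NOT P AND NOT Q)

(NOT P AND NOT R) OR (Q AND R) OR (NOT P AND NOT Q)
≡ (NOT P OR Q OR NOT P) AND (NOT P OR Q OR NOT Q) AND (NOT P OR R OR NOT P) AND (NOT P OR R OR NOT Q) AND (NOT R OR Q OR NOT P) AND (NOT R OR Q OR NOT Q) AND (NOT R OR R OR NOT P) AND (NOT R OR R OR NOT Q)
≡ (NOT P OR Q) AND (NOT P OR R)

(NOT P OR Q) AND (NOT P OR R)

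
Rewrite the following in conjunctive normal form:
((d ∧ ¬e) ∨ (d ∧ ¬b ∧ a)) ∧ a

d ∧ (¬e ∨ ¬b) ∧ a

((d ∧ ¬e) ∨ (d ∧ ¬b ∧ a)) ∧ a
≡ (d ∨ d) ∧ (d ∨ ¬b) ∧ (d ∨ a) ∧ (¬e ∨ d) ∧ (¬e ∨ ¬b) ∧ (¬e ∨ a) ∧ a   [distribute ∨ over ∧]
≡ d ∧ (¬e ∨ ¬b) ∧ a   [simplify]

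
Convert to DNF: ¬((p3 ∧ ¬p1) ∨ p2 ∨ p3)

¬((p3 ∧ ¬p1) ∨ p2 ∨ p3)
= ¬(p3 ∧ ¬p1) ∧ ¬p2 ∧ ¬p3   (De Morgan)
= (¬p3 ∨ ¬¬p1) ∧ ¬p2 ∧ ¬p3   (De Morgan)
= (¬p3 ∨ p1) ∧ ¬p2 ∧ ¬p3   (double negation)
= (¬p3 ∧ ¬p2 ∧ ¬p3) ∨ (p1 ∧ ¬p2 ∧ ¬p3)   (distribute ∧ over ∨)
= ¬p3 ∧ ¬p2   (simplify)

¬p3 ∧ ¬p2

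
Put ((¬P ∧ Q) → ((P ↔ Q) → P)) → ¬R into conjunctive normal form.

(¬P ∨ ¬R) ∧ (Q ∨ ¬R) ∧ (¬Q ∨ P ∨ ¬R)

((¬P ∧ Q) → ((P ↔ Q) → P)) → ¬R
≡ ¬((¬P ∧ Q) → ((P ↔ Q) → P)) ∨ ¬R   [eliminate →]
≡ ¬(¬(¬P ∧ Q) ∨ ((P ↔ Q) → P)) ∨ ¬R   [eliminate →]
≡ ¬(¬(¬P ∧ Q) ∨ ¬(P ↔ Q) ∨ P) ∨ ¬R   [eliminate →]
≡ ¬(¬(¬P ∧ Q) ∨ ¬((P → Q) ∧ (Q → P)) ∨ P) ∨ ¬R   [eliminate ↔]
≡ ¬(¬(¬P ∧ Q) ∨ ¬((¬P ∨ Q) ∧ (Q → P)) ∨ P) ∨ ¬R   [eliminate →]
≡ ¬(¬(¬P ∧ Q) ∨ ¬((¬P ∨ Q) ∧ (¬Q ∨ P)) ∨ P) ∨ ¬R   [eliminate →]
≡ (¬¬(¬P ∧ Q) ∧ ¬¬((¬P ∨ Q) ∧ (¬Q ∨ P)) ∧ ¬P) ∨ ¬R   [De Morgan]
≡ (¬P ∧ Q ∧ ¬¬((¬P ∨ Q) ∧ (¬Q ∨ P)) ∧ ¬P) ∨ ¬R   [double negation]
≡ (¬P ∧ Q ∧ (¬P ∨ Q) ∧ (¬Q ∨ P) ∧ ¬P) ∨ ¬R   [double negation]
≡ (¬P ∨ ¬R) ∧ (Q ∨ ¬R) ∧ (¬P ∨ Q ∨ ¬R) ∧ (¬Q ∨ P ∨ ¬R) ∧ (¬P ∨ ¬R)   [distribute ∨ over ∧]
≡ (¬P ∨ ¬R) ∧ (Q ∨ ¬R) ∧ (¬Q ∨ P ∨ ¬R)   [simplify]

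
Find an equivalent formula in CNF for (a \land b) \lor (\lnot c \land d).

(a \lor \lnot c) \land (a \lor d) \land (b \lor \lnot c) \land (b \lor d)

(a \land b) \lor (\lnot c \land d)
= (a \lor \lnot c) \land (a \lor d) \land (b \lor \lnot c) \land (b \lor d)   [distribute \lor over \land]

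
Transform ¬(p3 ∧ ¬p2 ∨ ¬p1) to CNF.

(¬p3 ∨ p2) ∧ p1

¬(p3 ∧ ¬p2 ∨ ¬p1)
= ¬(p3 ∧ ¬p2) ∧ ¬¬p1   [De Morgan]
= (¬p3 ∨ ¬¬p2) ∧ ¬¬p1   [De Morgan]
= (¬p3 ∨ p2) ∧ ¬¬p1   [double negation]
= (¬p3 ∨ p2) ∧ p1   [double negation]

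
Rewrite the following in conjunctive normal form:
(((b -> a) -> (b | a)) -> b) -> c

(b | a | c) & (~b | c)

(((b -> a) -> (b | a)) -> b) -> c
≡ ~(((b -> a) -> (b | a)) -> b) | c
≡ ~(~((b -> a) -> (b | a)) | b) | c
≡ ~(~(~(b -> a) | b | a) | b) | c
≡ ~(~(~(~b | a) | b | a) | b) | c
≡ (~~(~(~b | a) | b | a) & ~b) | c
≡ ((~(~b | a) | b | a) & ~b) | c
≡ (((~~b & ~a) | b | a) & ~b) | c
≡ (((b & ~a) | b | a) & ~b) | c
≡ (b | b | a | c) & (~a | b | a | c) & (~b | c)
≡ (b | a | c) & (~b | c)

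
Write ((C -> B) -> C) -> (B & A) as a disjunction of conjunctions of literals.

((C -> B) -> C) -> (B & A)
≡ ~((C -> B) -> C) | (B & A)   [eliminate ->]
≡ ~(~(C -> B) | C) | (B & A)   [eliminate ->]
≡ ~(~(~C | B) | C) | (B & A)   [eliminate ->]
≡ (~~(~C | B) & ~C) | (B & A)   [De Morgan]
≡ ((~C | B) & ~C) | (B & A)   [double negation]
≡ (~C & ~C) | (B & ~C) | (B & A)   [distribute & over |]
≡ ~C | (B & A)   [simplify]

~C | (B & A)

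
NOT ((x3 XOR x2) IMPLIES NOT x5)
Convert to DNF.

NOT ((x3 XOR x2) IMPLIES NOT x5)
= NOT (NOT (x3 XOR x2) OR NOT x5)   [eliminate IMPLIES]
= NOT (NOT ((x3 AND NOT x2) OR (NOT x3 AND x2)) OR NOT x5)   [expand XOR]
= NOT NOT ((x3 AND NOT x2) OR (NOT x3 AND x2)) AND NOT NOT x5   [De Morgan]
= ((x3 AND NOT x2) OR (NOT x3 AND x2)) AND NOT NOT x5   [double negation]
= ((x3 AND NOT x2) OR (NOT x3 AND x2)) AND x5   [double negation]
= (x3 AND NOT x2 AND x5) OR (NOT x3 AND x2 AND x5)   [distribute AND over OR]

(x3 AND NOT x2 AND x5) OR (NOT x3 AND x2 AND x5)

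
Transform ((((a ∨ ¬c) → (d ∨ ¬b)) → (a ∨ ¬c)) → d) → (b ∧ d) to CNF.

(a ∨ ¬c ∨ b) ∧ (a ∨ ¬c ∨ d) ∧ (¬d ∨ b)

((((a ∨ ¬c) → (d ∨ ¬b)) → (a ∨ ¬c)) → d) → (b ∧ d)
≡ ¬((((a ∨ ¬c) → (d ∨ ¬b)) → (a ∨ ¬c)) → d) ∨ (b ∧ d)   [eliminate →]
≡ ¬(¬(((a ∨ ¬c) → (d ∨ ¬b)) → (a ∨ ¬c)) ∨ d) ∨ (b ∧ d)   [eliminate →]
≡ ¬(¬(¬((a ∨ ¬c) → (d ∨ ¬b)) ∨ a ∨ ¬c) ∨ d) ∨ (b ∧ d)   [eliminate →]
≡ ¬(¬(¬(¬(a ∨ ¬c) ∨ d ∨ ¬b) ∨ a ∨ ¬c) ∨ d) ∨ (b ∧ d)   [eliminate →]
≡ (¬¬(¬(¬(a ∨ ¬c) ∨ d ∨ ¬b) ∨ a ∨ ¬c) ∧ ¬d) ∨ (b ∧ d)   [De Morgan]
≡ ((¬(¬(a ∨ ¬c) ∨ d ∨ ¬b) ∨ a ∨ ¬c) ∧ ¬d) ∨ (b ∧ d)   [double negation]
≡ (((¬¬(a ∨ ¬c) ∧ ¬d ∧ ¬¬b) ∨ a ∨ ¬c) ∧ ¬d) ∨ (b ∧ d)   [De Morgan]
≡ ((((a ∨ ¬c) ∧ ¬d ∧ ¬¬b) ∨ a ∨ ¬c) ∧ ¬d) ∨ (b ∧ d)   [double negation]
≡ ((((a ∨ ¬c) ∧ ¬d ∧ b) ∨ a ∨ ¬c) ∧ ¬d) ∨ (b ∧ d)   [double negation]
≡ (a ∨ ¬c ∨ a ∨ ¬c ∨ b) ∧ (a ∨ ¬c ∨ a ∨ ¬c ∨ d) ∧ (¬d ∨ a ∨ ¬c ∨ b) ∧ (¬d ∨ a ∨ ¬c ∨ d) ∧ (b ∨ a ∨ ¬c ∨ b) ∧ (b ∨ a ∨ ¬c ∨ d) ∧ (¬d ∨ b) ∧ (¬d ∨ d)   [distribute ∨ over ∧]
≡ (a ∨ ¬c ∨ b) ∧ (a ∨ ¬c ∨ d) ∧ (¬d ∨ b)   [simplify]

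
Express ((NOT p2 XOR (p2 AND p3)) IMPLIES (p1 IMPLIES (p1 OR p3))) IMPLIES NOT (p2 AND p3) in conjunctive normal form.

((NOT p2 XOR (p2 AND p3)) IMPLIES (p1 IMPLIES (p1 OR p3))) IMPLIES NOT (p2 AND p3)
⇔ NOT ((NOT p2 XOR (p2 AND p3)) IMPLIES (p1 IMPLIES (p1 OR p3))) OR NOT (p2 AND p3)   — eliminate IMPLIES
⇔ NOT (NOT (NOT p2 XOR (p2 AND p3)) OR (p1 IMPLIES (p1 OR p3))) OR NOT (p2 AND p3)   — eliminate IMPLIES
⇔ NOT (NOT ((NOT p2 OR (p2 AND p3)) AND NOT (NOT p2 AND p2 AND p3)) OR (p1 IMPLIES (p1 OR p3))) OR NOT (p2 AND p3)   — expand XOR
⇔ NOT (NOT ((NOT p2 OR (p2 AND p3)) AND NOT (NOT p2 AND p2 AND p3)) OR NOT p1 OR p1 OR p3) OR NOT (p2 AND p3)   — eliminate IMPLIES
⇔ (NOT NOT ((NOT p2 OR (p2 AND p3)) AND NOT (NOT p2 AND p2 AND p3)) AND NOT NOT p1 AND NOT p1 AND NOT p3) OR NOT (p2 AND p3)   — De Morgan
⇔ ((NOT p2 OR (p2 AND p3)) AND NOT (NOT p2 AND p2 AND p3) AND NOT NOT p1 AND NOT p1 AND NOT p3) OR NOT (p2 AND p3)   — double negation
⇔ ((NOT p2 OR (p2 AND p3)) AND (NOT NOT p2 OR NOT p2 OR NOT p3) AND NOT NOT p1 AND NOT p1 AND NOT p3) OR NOT (p2 AND p3)   — De Morgan
⇔ ((NOT p2 OR (p2 AND p3)) AND (p2 OR NOT p2 OR NOT p3) AND NOT NOT p1 AND NOT p1 AND NOT p3) OR NOT (p2 AND p3)   — double negation
⇔ ((NOT p2 OR (p2 AND p3)) AND (p2 OR NOT p2 OR NOT p3) AND p1 AND NOT p1 AND NOT p3) OR NOT (p2 AND p3)   — double negation
⇔ ((NOT p2 OR (p2 AND p3)) AND (p2 OR NOT p2 OR NOT p3) AND p1 AND NOT p1 AND NOT p3) OR NOT p2 OR NOT p3   — De Morgan
⇔ (NOT p2 OR p2 OR NOT p2 OR NOT p3) AND (NOT p2 OR p3 OR NOT p2 OR NOT p3) AND (p2 OR NOT p2 OR NOT p3 OR NOT p2 OR NOT p3) AND (p1 OR NOT p2 OR NOT p3) AND (NOT p1 OR NOT p2 OR NOT p3) AND (NOT p3 OR NOT p2 OR NOT p3)   — distribute OR over AND
⇔ NOT p3 OR NOT p2   — simplify

NOT p3 OR NOT p2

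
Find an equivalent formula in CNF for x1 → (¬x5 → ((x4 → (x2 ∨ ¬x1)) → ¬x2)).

¬x1 ∨ x5 ∨ ¬x2

x1 → (¬x5 → ((x4 → (x2 ∨ ¬x1)) → ¬x2))
= ¬x1 ∨ (¬x5 → ((x4 → (x2 ∨ ¬x1)) → ¬x2))   [eliminate →]
= ¬x1 ∨ ¬¬x5 ∨ ((x4 → (x2 ∨ ¬x1)) → ¬x2)   [eliminate →]
= ¬x1 ∨ ¬¬x5 ∨ ¬(x4 → (x2 ∨ ¬x1)) ∨ ¬x2   [eliminate →]
= ¬x1 ∨ ¬¬x5 ∨ ¬(¬x4 ∨ x2 ∨ ¬x1) ∨ ¬x2   [eliminate →]
= ¬x1 ∨ x5 ∨ ¬(¬x4 ∨ x2 ∨ ¬x1) ∨ ¬x2   [double negation]
= ¬x1 ∨ x5 ∨ (¬¬x4 ∧ ¬x2 ∧ ¬¬x1) ∨ ¬x2   [De Morgan]
= ¬x1 ∨ x5 ∨ (x4 ∧ ¬x2 ∧ ¬¬x1) ∨ ¬x2   [double negation]
= ¬x1 ∨ x5 ∨ (x4 ∧ ¬x2 ∧ x1) ∨ ¬x2   [double negation]
= (¬x1 ∨ x5 ∨ x4 ∨ ¬x2) ∧ (¬x1 ∨ x5 ∨ ¬x2 ∨ ¬x2) ∧ (¬x1 ∨ x5 ∨ x1 ∨ ¬x2)   [distribute ∨ over ∧]
= ¬x1 ∨ x5 ∨ ¬x2   [simplify]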